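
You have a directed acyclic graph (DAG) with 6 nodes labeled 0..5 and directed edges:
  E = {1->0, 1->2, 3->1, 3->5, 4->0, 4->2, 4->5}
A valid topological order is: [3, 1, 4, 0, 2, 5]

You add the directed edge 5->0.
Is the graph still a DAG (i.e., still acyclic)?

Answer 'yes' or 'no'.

Answer: yes

Derivation:
Given toposort: [3, 1, 4, 0, 2, 5]
Position of 5: index 5; position of 0: index 3
New edge 5->0: backward (u after v in old order)
Backward edge: old toposort is now invalid. Check if this creates a cycle.
Does 0 already reach 5? Reachable from 0: [0]. NO -> still a DAG (reorder needed).
Still a DAG? yes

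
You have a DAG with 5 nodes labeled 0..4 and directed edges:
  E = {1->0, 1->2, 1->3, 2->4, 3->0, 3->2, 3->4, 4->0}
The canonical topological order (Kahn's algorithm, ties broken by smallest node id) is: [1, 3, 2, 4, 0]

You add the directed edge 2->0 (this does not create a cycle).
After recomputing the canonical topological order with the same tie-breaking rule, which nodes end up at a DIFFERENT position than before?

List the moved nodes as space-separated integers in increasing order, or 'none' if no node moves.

Answer: none

Derivation:
Old toposort: [1, 3, 2, 4, 0]
Added edge 2->0
Recompute Kahn (smallest-id tiebreak):
  initial in-degrees: [4, 0, 2, 1, 2]
  ready (indeg=0): [1]
  pop 1: indeg[0]->3; indeg[2]->1; indeg[3]->0 | ready=[3] | order so far=[1]
  pop 3: indeg[0]->2; indeg[2]->0; indeg[4]->1 | ready=[2] | order so far=[1, 3]
  pop 2: indeg[0]->1; indeg[4]->0 | ready=[4] | order so far=[1, 3, 2]
  pop 4: indeg[0]->0 | ready=[0] | order so far=[1, 3, 2, 4]
  pop 0: no out-edges | ready=[] | order so far=[1, 3, 2, 4, 0]
New canonical toposort: [1, 3, 2, 4, 0]
Compare positions:
  Node 0: index 4 -> 4 (same)
  Node 1: index 0 -> 0 (same)
  Node 2: index 2 -> 2 (same)
  Node 3: index 1 -> 1 (same)
  Node 4: index 3 -> 3 (same)
Nodes that changed position: none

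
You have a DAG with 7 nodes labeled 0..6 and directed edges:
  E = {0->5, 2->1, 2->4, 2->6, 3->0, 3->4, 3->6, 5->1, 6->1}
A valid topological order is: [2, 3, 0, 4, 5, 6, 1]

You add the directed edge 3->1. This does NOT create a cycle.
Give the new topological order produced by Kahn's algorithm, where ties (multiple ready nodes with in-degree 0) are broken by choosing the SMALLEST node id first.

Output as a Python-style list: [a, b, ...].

Answer: [2, 3, 0, 4, 5, 6, 1]

Derivation:
Old toposort: [2, 3, 0, 4, 5, 6, 1]
Added edge: 3->1
Position of 3 (1) < position of 1 (6). Old order still valid.
Run Kahn's algorithm (break ties by smallest node id):
  initial in-degrees: [1, 4, 0, 0, 2, 1, 2]
  ready (indeg=0): [2, 3]
  pop 2: indeg[1]->3; indeg[4]->1; indeg[6]->1 | ready=[3] | order so far=[2]
  pop 3: indeg[0]->0; indeg[1]->2; indeg[4]->0; indeg[6]->0 | ready=[0, 4, 6] | order so far=[2, 3]
  pop 0: indeg[5]->0 | ready=[4, 5, 6] | order so far=[2, 3, 0]
  pop 4: no out-edges | ready=[5, 6] | order so far=[2, 3, 0, 4]
  pop 5: indeg[1]->1 | ready=[6] | order so far=[2, 3, 0, 4, 5]
  pop 6: indeg[1]->0 | ready=[1] | order so far=[2, 3, 0, 4, 5, 6]
  pop 1: no out-edges | ready=[] | order so far=[2, 3, 0, 4, 5, 6, 1]
  Result: [2, 3, 0, 4, 5, 6, 1]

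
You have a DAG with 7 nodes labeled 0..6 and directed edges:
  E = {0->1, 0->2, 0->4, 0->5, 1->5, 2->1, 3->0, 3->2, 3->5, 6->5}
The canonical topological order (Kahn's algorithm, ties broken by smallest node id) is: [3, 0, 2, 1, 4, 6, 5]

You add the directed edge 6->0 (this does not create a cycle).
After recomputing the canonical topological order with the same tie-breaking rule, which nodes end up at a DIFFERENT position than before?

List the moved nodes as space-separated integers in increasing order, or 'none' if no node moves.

Answer: 0 1 2 4 6

Derivation:
Old toposort: [3, 0, 2, 1, 4, 6, 5]
Added edge 6->0
Recompute Kahn (smallest-id tiebreak):
  initial in-degrees: [2, 2, 2, 0, 1, 4, 0]
  ready (indeg=0): [3, 6]
  pop 3: indeg[0]->1; indeg[2]->1; indeg[5]->3 | ready=[6] | order so far=[3]
  pop 6: indeg[0]->0; indeg[5]->2 | ready=[0] | order so far=[3, 6]
  pop 0: indeg[1]->1; indeg[2]->0; indeg[4]->0; indeg[5]->1 | ready=[2, 4] | order so far=[3, 6, 0]
  pop 2: indeg[1]->0 | ready=[1, 4] | order so far=[3, 6, 0, 2]
  pop 1: indeg[5]->0 | ready=[4, 5] | order so far=[3, 6, 0, 2, 1]
  pop 4: no out-edges | ready=[5] | order so far=[3, 6, 0, 2, 1, 4]
  pop 5: no out-edges | ready=[] | order so far=[3, 6, 0, 2, 1, 4, 5]
New canonical toposort: [3, 6, 0, 2, 1, 4, 5]
Compare positions:
  Node 0: index 1 -> 2 (moved)
  Node 1: index 3 -> 4 (moved)
  Node 2: index 2 -> 3 (moved)
  Node 3: index 0 -> 0 (same)
  Node 4: index 4 -> 5 (moved)
  Node 5: index 6 -> 6 (same)
  Node 6: index 5 -> 1 (moved)
Nodes that changed position: 0 1 2 4 6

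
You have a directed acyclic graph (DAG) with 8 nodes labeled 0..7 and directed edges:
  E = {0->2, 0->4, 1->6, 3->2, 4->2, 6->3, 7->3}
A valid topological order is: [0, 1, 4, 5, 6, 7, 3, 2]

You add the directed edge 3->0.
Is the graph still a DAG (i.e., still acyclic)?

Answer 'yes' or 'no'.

Answer: yes

Derivation:
Given toposort: [0, 1, 4, 5, 6, 7, 3, 2]
Position of 3: index 6; position of 0: index 0
New edge 3->0: backward (u after v in old order)
Backward edge: old toposort is now invalid. Check if this creates a cycle.
Does 0 already reach 3? Reachable from 0: [0, 2, 4]. NO -> still a DAG (reorder needed).
Still a DAG? yes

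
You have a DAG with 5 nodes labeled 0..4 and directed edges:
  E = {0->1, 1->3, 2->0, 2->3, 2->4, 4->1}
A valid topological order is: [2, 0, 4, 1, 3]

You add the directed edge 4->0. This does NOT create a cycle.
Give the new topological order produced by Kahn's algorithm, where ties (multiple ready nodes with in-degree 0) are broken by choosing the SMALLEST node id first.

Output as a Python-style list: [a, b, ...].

Answer: [2, 4, 0, 1, 3]

Derivation:
Old toposort: [2, 0, 4, 1, 3]
Added edge: 4->0
Position of 4 (2) > position of 0 (1). Must reorder: 4 must now come before 0.
Run Kahn's algorithm (break ties by smallest node id):
  initial in-degrees: [2, 2, 0, 2, 1]
  ready (indeg=0): [2]
  pop 2: indeg[0]->1; indeg[3]->1; indeg[4]->0 | ready=[4] | order so far=[2]
  pop 4: indeg[0]->0; indeg[1]->1 | ready=[0] | order so far=[2, 4]
  pop 0: indeg[1]->0 | ready=[1] | order so far=[2, 4, 0]
  pop 1: indeg[3]->0 | ready=[3] | order so far=[2, 4, 0, 1]
  pop 3: no out-edges | ready=[] | order so far=[2, 4, 0, 1, 3]
  Result: [2, 4, 0, 1, 3]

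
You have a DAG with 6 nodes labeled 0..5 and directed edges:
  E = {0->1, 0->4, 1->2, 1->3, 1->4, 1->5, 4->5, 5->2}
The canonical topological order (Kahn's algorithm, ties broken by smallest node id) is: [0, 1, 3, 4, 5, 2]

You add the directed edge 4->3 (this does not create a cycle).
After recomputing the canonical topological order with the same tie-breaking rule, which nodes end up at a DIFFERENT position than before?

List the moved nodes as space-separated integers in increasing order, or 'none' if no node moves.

Old toposort: [0, 1, 3, 4, 5, 2]
Added edge 4->3
Recompute Kahn (smallest-id tiebreak):
  initial in-degrees: [0, 1, 2, 2, 2, 2]
  ready (indeg=0): [0]
  pop 0: indeg[1]->0; indeg[4]->1 | ready=[1] | order so far=[0]
  pop 1: indeg[2]->1; indeg[3]->1; indeg[4]->0; indeg[5]->1 | ready=[4] | order so far=[0, 1]
  pop 4: indeg[3]->0; indeg[5]->0 | ready=[3, 5] | order so far=[0, 1, 4]
  pop 3: no out-edges | ready=[5] | order so far=[0, 1, 4, 3]
  pop 5: indeg[2]->0 | ready=[2] | order so far=[0, 1, 4, 3, 5]
  pop 2: no out-edges | ready=[] | order so far=[0, 1, 4, 3, 5, 2]
New canonical toposort: [0, 1, 4, 3, 5, 2]
Compare positions:
  Node 0: index 0 -> 0 (same)
  Node 1: index 1 -> 1 (same)
  Node 2: index 5 -> 5 (same)
  Node 3: index 2 -> 3 (moved)
  Node 4: index 3 -> 2 (moved)
  Node 5: index 4 -> 4 (same)
Nodes that changed position: 3 4

Answer: 3 4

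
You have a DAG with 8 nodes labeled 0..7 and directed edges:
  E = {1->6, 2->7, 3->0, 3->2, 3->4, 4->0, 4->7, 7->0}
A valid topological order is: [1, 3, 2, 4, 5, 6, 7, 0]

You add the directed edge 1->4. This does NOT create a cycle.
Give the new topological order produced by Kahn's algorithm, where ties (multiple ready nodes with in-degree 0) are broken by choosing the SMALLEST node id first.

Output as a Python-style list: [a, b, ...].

Old toposort: [1, 3, 2, 4, 5, 6, 7, 0]
Added edge: 1->4
Position of 1 (0) < position of 4 (3). Old order still valid.
Run Kahn's algorithm (break ties by smallest node id):
  initial in-degrees: [3, 0, 1, 0, 2, 0, 1, 2]
  ready (indeg=0): [1, 3, 5]
  pop 1: indeg[4]->1; indeg[6]->0 | ready=[3, 5, 6] | order so far=[1]
  pop 3: indeg[0]->2; indeg[2]->0; indeg[4]->0 | ready=[2, 4, 5, 6] | order so far=[1, 3]
  pop 2: indeg[7]->1 | ready=[4, 5, 6] | order so far=[1, 3, 2]
  pop 4: indeg[0]->1; indeg[7]->0 | ready=[5, 6, 7] | order so far=[1, 3, 2, 4]
  pop 5: no out-edges | ready=[6, 7] | order so far=[1, 3, 2, 4, 5]
  pop 6: no out-edges | ready=[7] | order so far=[1, 3, 2, 4, 5, 6]
  pop 7: indeg[0]->0 | ready=[0] | order so far=[1, 3, 2, 4, 5, 6, 7]
  pop 0: no out-edges | ready=[] | order so far=[1, 3, 2, 4, 5, 6, 7, 0]
  Result: [1, 3, 2, 4, 5, 6, 7, 0]

Answer: [1, 3, 2, 4, 5, 6, 7, 0]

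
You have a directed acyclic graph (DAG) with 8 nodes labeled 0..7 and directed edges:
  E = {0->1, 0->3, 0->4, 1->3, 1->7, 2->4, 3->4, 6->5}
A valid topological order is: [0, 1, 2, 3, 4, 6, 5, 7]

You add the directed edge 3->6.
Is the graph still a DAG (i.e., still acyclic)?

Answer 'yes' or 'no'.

Answer: yes

Derivation:
Given toposort: [0, 1, 2, 3, 4, 6, 5, 7]
Position of 3: index 3; position of 6: index 5
New edge 3->6: forward
Forward edge: respects the existing order. Still a DAG, same toposort still valid.
Still a DAG? yes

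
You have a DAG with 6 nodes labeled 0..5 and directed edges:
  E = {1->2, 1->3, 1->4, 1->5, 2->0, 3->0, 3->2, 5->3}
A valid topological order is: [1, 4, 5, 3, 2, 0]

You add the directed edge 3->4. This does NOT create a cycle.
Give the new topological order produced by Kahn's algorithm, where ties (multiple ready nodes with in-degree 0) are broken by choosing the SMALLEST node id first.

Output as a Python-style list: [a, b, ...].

Old toposort: [1, 4, 5, 3, 2, 0]
Added edge: 3->4
Position of 3 (3) > position of 4 (1). Must reorder: 3 must now come before 4.
Run Kahn's algorithm (break ties by smallest node id):
  initial in-degrees: [2, 0, 2, 2, 2, 1]
  ready (indeg=0): [1]
  pop 1: indeg[2]->1; indeg[3]->1; indeg[4]->1; indeg[5]->0 | ready=[5] | order so far=[1]
  pop 5: indeg[3]->0 | ready=[3] | order so far=[1, 5]
  pop 3: indeg[0]->1; indeg[2]->0; indeg[4]->0 | ready=[2, 4] | order so far=[1, 5, 3]
  pop 2: indeg[0]->0 | ready=[0, 4] | order so far=[1, 5, 3, 2]
  pop 0: no out-edges | ready=[4] | order so far=[1, 5, 3, 2, 0]
  pop 4: no out-edges | ready=[] | order so far=[1, 5, 3, 2, 0, 4]
  Result: [1, 5, 3, 2, 0, 4]

Answer: [1, 5, 3, 2, 0, 4]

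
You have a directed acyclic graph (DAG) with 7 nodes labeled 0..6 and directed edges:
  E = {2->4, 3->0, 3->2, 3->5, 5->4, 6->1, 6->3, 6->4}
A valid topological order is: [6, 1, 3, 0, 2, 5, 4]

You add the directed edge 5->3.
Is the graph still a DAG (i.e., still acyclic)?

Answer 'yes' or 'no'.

Answer: no

Derivation:
Given toposort: [6, 1, 3, 0, 2, 5, 4]
Position of 5: index 5; position of 3: index 2
New edge 5->3: backward (u after v in old order)
Backward edge: old toposort is now invalid. Check if this creates a cycle.
Does 3 already reach 5? Reachable from 3: [0, 2, 3, 4, 5]. YES -> cycle!
Still a DAG? no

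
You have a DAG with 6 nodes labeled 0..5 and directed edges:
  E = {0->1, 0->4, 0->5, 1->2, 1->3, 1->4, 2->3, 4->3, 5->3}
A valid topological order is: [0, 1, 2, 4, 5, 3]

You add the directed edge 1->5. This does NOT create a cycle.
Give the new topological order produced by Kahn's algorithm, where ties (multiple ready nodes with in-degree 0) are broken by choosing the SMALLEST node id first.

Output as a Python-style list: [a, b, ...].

Old toposort: [0, 1, 2, 4, 5, 3]
Added edge: 1->5
Position of 1 (1) < position of 5 (4). Old order still valid.
Run Kahn's algorithm (break ties by smallest node id):
  initial in-degrees: [0, 1, 1, 4, 2, 2]
  ready (indeg=0): [0]
  pop 0: indeg[1]->0; indeg[4]->1; indeg[5]->1 | ready=[1] | order so far=[0]
  pop 1: indeg[2]->0; indeg[3]->3; indeg[4]->0; indeg[5]->0 | ready=[2, 4, 5] | order so far=[0, 1]
  pop 2: indeg[3]->2 | ready=[4, 5] | order so far=[0, 1, 2]
  pop 4: indeg[3]->1 | ready=[5] | order so far=[0, 1, 2, 4]
  pop 5: indeg[3]->0 | ready=[3] | order so far=[0, 1, 2, 4, 5]
  pop 3: no out-edges | ready=[] | order so far=[0, 1, 2, 4, 5, 3]
  Result: [0, 1, 2, 4, 5, 3]

Answer: [0, 1, 2, 4, 5, 3]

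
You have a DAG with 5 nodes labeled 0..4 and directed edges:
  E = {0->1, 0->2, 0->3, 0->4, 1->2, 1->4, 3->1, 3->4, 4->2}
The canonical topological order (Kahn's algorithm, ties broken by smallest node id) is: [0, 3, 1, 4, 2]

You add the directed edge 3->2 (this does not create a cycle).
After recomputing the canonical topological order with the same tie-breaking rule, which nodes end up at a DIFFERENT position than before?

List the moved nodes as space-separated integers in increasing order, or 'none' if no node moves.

Answer: none

Derivation:
Old toposort: [0, 3, 1, 4, 2]
Added edge 3->2
Recompute Kahn (smallest-id tiebreak):
  initial in-degrees: [0, 2, 4, 1, 3]
  ready (indeg=0): [0]
  pop 0: indeg[1]->1; indeg[2]->3; indeg[3]->0; indeg[4]->2 | ready=[3] | order so far=[0]
  pop 3: indeg[1]->0; indeg[2]->2; indeg[4]->1 | ready=[1] | order so far=[0, 3]
  pop 1: indeg[2]->1; indeg[4]->0 | ready=[4] | order so far=[0, 3, 1]
  pop 4: indeg[2]->0 | ready=[2] | order so far=[0, 3, 1, 4]
  pop 2: no out-edges | ready=[] | order so far=[0, 3, 1, 4, 2]
New canonical toposort: [0, 3, 1, 4, 2]
Compare positions:
  Node 0: index 0 -> 0 (same)
  Node 1: index 2 -> 2 (same)
  Node 2: index 4 -> 4 (same)
  Node 3: index 1 -> 1 (same)
  Node 4: index 3 -> 3 (same)
Nodes that changed position: none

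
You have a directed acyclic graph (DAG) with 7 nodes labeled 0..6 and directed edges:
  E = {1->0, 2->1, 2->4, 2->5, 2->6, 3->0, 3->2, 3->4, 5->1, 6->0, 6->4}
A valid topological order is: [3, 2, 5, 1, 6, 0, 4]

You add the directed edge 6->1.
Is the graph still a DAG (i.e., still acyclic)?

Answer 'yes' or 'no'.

Answer: yes

Derivation:
Given toposort: [3, 2, 5, 1, 6, 0, 4]
Position of 6: index 4; position of 1: index 3
New edge 6->1: backward (u after v in old order)
Backward edge: old toposort is now invalid. Check if this creates a cycle.
Does 1 already reach 6? Reachable from 1: [0, 1]. NO -> still a DAG (reorder needed).
Still a DAG? yes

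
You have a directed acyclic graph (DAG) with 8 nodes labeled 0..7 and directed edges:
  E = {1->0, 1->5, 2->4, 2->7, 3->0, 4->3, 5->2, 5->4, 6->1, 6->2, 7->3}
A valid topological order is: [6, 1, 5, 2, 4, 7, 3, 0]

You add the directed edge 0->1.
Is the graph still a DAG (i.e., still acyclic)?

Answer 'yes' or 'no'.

Given toposort: [6, 1, 5, 2, 4, 7, 3, 0]
Position of 0: index 7; position of 1: index 1
New edge 0->1: backward (u after v in old order)
Backward edge: old toposort is now invalid. Check if this creates a cycle.
Does 1 already reach 0? Reachable from 1: [0, 1, 2, 3, 4, 5, 7]. YES -> cycle!
Still a DAG? no

Answer: no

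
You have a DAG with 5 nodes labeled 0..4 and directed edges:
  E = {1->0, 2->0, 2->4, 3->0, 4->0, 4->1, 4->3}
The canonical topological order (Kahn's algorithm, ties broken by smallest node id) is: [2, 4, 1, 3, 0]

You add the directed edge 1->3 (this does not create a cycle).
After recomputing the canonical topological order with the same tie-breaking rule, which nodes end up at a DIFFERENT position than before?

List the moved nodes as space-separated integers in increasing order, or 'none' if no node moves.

Old toposort: [2, 4, 1, 3, 0]
Added edge 1->3
Recompute Kahn (smallest-id tiebreak):
  initial in-degrees: [4, 1, 0, 2, 1]
  ready (indeg=0): [2]
  pop 2: indeg[0]->3; indeg[4]->0 | ready=[4] | order so far=[2]
  pop 4: indeg[0]->2; indeg[1]->0; indeg[3]->1 | ready=[1] | order so far=[2, 4]
  pop 1: indeg[0]->1; indeg[3]->0 | ready=[3] | order so far=[2, 4, 1]
  pop 3: indeg[0]->0 | ready=[0] | order so far=[2, 4, 1, 3]
  pop 0: no out-edges | ready=[] | order so far=[2, 4, 1, 3, 0]
New canonical toposort: [2, 4, 1, 3, 0]
Compare positions:
  Node 0: index 4 -> 4 (same)
  Node 1: index 2 -> 2 (same)
  Node 2: index 0 -> 0 (same)
  Node 3: index 3 -> 3 (same)
  Node 4: index 1 -> 1 (same)
Nodes that changed position: none

Answer: none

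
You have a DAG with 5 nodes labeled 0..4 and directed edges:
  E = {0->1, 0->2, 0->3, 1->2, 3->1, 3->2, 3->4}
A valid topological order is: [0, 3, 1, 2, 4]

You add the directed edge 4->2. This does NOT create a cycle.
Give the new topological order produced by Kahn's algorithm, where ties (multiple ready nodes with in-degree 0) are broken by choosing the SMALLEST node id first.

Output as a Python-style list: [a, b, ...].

Answer: [0, 3, 1, 4, 2]

Derivation:
Old toposort: [0, 3, 1, 2, 4]
Added edge: 4->2
Position of 4 (4) > position of 2 (3). Must reorder: 4 must now come before 2.
Run Kahn's algorithm (break ties by smallest node id):
  initial in-degrees: [0, 2, 4, 1, 1]
  ready (indeg=0): [0]
  pop 0: indeg[1]->1; indeg[2]->3; indeg[3]->0 | ready=[3] | order so far=[0]
  pop 3: indeg[1]->0; indeg[2]->2; indeg[4]->0 | ready=[1, 4] | order so far=[0, 3]
  pop 1: indeg[2]->1 | ready=[4] | order so far=[0, 3, 1]
  pop 4: indeg[2]->0 | ready=[2] | order so far=[0, 3, 1, 4]
  pop 2: no out-edges | ready=[] | order so far=[0, 3, 1, 4, 2]
  Result: [0, 3, 1, 4, 2]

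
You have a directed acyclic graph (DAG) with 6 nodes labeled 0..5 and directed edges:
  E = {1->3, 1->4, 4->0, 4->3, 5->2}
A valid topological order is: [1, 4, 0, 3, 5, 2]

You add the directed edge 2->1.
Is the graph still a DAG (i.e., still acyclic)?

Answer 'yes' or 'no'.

Given toposort: [1, 4, 0, 3, 5, 2]
Position of 2: index 5; position of 1: index 0
New edge 2->1: backward (u after v in old order)
Backward edge: old toposort is now invalid. Check if this creates a cycle.
Does 1 already reach 2? Reachable from 1: [0, 1, 3, 4]. NO -> still a DAG (reorder needed).
Still a DAG? yes

Answer: yes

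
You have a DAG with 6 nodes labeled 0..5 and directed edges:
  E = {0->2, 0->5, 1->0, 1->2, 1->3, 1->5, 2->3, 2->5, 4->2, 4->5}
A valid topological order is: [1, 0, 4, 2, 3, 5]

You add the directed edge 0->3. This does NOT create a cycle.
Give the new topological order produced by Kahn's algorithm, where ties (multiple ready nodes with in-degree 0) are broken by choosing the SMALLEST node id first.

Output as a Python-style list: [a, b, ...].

Old toposort: [1, 0, 4, 2, 3, 5]
Added edge: 0->3
Position of 0 (1) < position of 3 (4). Old order still valid.
Run Kahn's algorithm (break ties by smallest node id):
  initial in-degrees: [1, 0, 3, 3, 0, 4]
  ready (indeg=0): [1, 4]
  pop 1: indeg[0]->0; indeg[2]->2; indeg[3]->2; indeg[5]->3 | ready=[0, 4] | order so far=[1]
  pop 0: indeg[2]->1; indeg[3]->1; indeg[5]->2 | ready=[4] | order so far=[1, 0]
  pop 4: indeg[2]->0; indeg[5]->1 | ready=[2] | order so far=[1, 0, 4]
  pop 2: indeg[3]->0; indeg[5]->0 | ready=[3, 5] | order so far=[1, 0, 4, 2]
  pop 3: no out-edges | ready=[5] | order so far=[1, 0, 4, 2, 3]
  pop 5: no out-edges | ready=[] | order so far=[1, 0, 4, 2, 3, 5]
  Result: [1, 0, 4, 2, 3, 5]

Answer: [1, 0, 4, 2, 3, 5]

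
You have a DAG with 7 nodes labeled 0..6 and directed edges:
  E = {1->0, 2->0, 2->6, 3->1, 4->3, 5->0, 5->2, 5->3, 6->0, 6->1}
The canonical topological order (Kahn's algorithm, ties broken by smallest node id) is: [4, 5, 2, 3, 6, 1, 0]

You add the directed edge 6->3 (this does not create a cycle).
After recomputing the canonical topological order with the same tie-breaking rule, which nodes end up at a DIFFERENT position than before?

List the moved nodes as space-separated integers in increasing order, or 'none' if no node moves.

Old toposort: [4, 5, 2, 3, 6, 1, 0]
Added edge 6->3
Recompute Kahn (smallest-id tiebreak):
  initial in-degrees: [4, 2, 1, 3, 0, 0, 1]
  ready (indeg=0): [4, 5]
  pop 4: indeg[3]->2 | ready=[5] | order so far=[4]
  pop 5: indeg[0]->3; indeg[2]->0; indeg[3]->1 | ready=[2] | order so far=[4, 5]
  pop 2: indeg[0]->2; indeg[6]->0 | ready=[6] | order so far=[4, 5, 2]
  pop 6: indeg[0]->1; indeg[1]->1; indeg[3]->0 | ready=[3] | order so far=[4, 5, 2, 6]
  pop 3: indeg[1]->0 | ready=[1] | order so far=[4, 5, 2, 6, 3]
  pop 1: indeg[0]->0 | ready=[0] | order so far=[4, 5, 2, 6, 3, 1]
  pop 0: no out-edges | ready=[] | order so far=[4, 5, 2, 6, 3, 1, 0]
New canonical toposort: [4, 5, 2, 6, 3, 1, 0]
Compare positions:
  Node 0: index 6 -> 6 (same)
  Node 1: index 5 -> 5 (same)
  Node 2: index 2 -> 2 (same)
  Node 3: index 3 -> 4 (moved)
  Node 4: index 0 -> 0 (same)
  Node 5: index 1 -> 1 (same)
  Node 6: index 4 -> 3 (moved)
Nodes that changed position: 3 6

Answer: 3 6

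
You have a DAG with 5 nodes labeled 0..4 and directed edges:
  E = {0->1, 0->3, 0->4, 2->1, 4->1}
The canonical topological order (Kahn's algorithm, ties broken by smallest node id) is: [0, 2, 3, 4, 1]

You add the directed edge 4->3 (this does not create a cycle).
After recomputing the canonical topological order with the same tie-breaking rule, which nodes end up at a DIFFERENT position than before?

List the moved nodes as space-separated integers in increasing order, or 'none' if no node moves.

Old toposort: [0, 2, 3, 4, 1]
Added edge 4->3
Recompute Kahn (smallest-id tiebreak):
  initial in-degrees: [0, 3, 0, 2, 1]
  ready (indeg=0): [0, 2]
  pop 0: indeg[1]->2; indeg[3]->1; indeg[4]->0 | ready=[2, 4] | order so far=[0]
  pop 2: indeg[1]->1 | ready=[4] | order so far=[0, 2]
  pop 4: indeg[1]->0; indeg[3]->0 | ready=[1, 3] | order so far=[0, 2, 4]
  pop 1: no out-edges | ready=[3] | order so far=[0, 2, 4, 1]
  pop 3: no out-edges | ready=[] | order so far=[0, 2, 4, 1, 3]
New canonical toposort: [0, 2, 4, 1, 3]
Compare positions:
  Node 0: index 0 -> 0 (same)
  Node 1: index 4 -> 3 (moved)
  Node 2: index 1 -> 1 (same)
  Node 3: index 2 -> 4 (moved)
  Node 4: index 3 -> 2 (moved)
Nodes that changed position: 1 3 4

Answer: 1 3 4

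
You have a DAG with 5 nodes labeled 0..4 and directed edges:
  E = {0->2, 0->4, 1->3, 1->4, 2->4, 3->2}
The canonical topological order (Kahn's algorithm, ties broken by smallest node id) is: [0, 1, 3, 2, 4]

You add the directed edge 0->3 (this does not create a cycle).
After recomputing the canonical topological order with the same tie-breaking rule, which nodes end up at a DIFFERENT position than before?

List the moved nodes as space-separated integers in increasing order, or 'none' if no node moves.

Old toposort: [0, 1, 3, 2, 4]
Added edge 0->3
Recompute Kahn (smallest-id tiebreak):
  initial in-degrees: [0, 0, 2, 2, 3]
  ready (indeg=0): [0, 1]
  pop 0: indeg[2]->1; indeg[3]->1; indeg[4]->2 | ready=[1] | order so far=[0]
  pop 1: indeg[3]->0; indeg[4]->1 | ready=[3] | order so far=[0, 1]
  pop 3: indeg[2]->0 | ready=[2] | order so far=[0, 1, 3]
  pop 2: indeg[4]->0 | ready=[4] | order so far=[0, 1, 3, 2]
  pop 4: no out-edges | ready=[] | order so far=[0, 1, 3, 2, 4]
New canonical toposort: [0, 1, 3, 2, 4]
Compare positions:
  Node 0: index 0 -> 0 (same)
  Node 1: index 1 -> 1 (same)
  Node 2: index 3 -> 3 (same)
  Node 3: index 2 -> 2 (same)
  Node 4: index 4 -> 4 (same)
Nodes that changed position: none

Answer: none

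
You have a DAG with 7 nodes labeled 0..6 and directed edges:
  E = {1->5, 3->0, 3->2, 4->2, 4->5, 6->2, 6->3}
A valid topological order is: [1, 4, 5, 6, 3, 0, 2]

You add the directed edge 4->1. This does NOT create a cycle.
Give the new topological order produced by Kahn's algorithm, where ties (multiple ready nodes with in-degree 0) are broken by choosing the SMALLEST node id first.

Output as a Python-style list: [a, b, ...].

Answer: [4, 1, 5, 6, 3, 0, 2]

Derivation:
Old toposort: [1, 4, 5, 6, 3, 0, 2]
Added edge: 4->1
Position of 4 (1) > position of 1 (0). Must reorder: 4 must now come before 1.
Run Kahn's algorithm (break ties by smallest node id):
  initial in-degrees: [1, 1, 3, 1, 0, 2, 0]
  ready (indeg=0): [4, 6]
  pop 4: indeg[1]->0; indeg[2]->2; indeg[5]->1 | ready=[1, 6] | order so far=[4]
  pop 1: indeg[5]->0 | ready=[5, 6] | order so far=[4, 1]
  pop 5: no out-edges | ready=[6] | order so far=[4, 1, 5]
  pop 6: indeg[2]->1; indeg[3]->0 | ready=[3] | order so far=[4, 1, 5, 6]
  pop 3: indeg[0]->0; indeg[2]->0 | ready=[0, 2] | order so far=[4, 1, 5, 6, 3]
  pop 0: no out-edges | ready=[2] | order so far=[4, 1, 5, 6, 3, 0]
  pop 2: no out-edges | ready=[] | order so far=[4, 1, 5, 6, 3, 0, 2]
  Result: [4, 1, 5, 6, 3, 0, 2]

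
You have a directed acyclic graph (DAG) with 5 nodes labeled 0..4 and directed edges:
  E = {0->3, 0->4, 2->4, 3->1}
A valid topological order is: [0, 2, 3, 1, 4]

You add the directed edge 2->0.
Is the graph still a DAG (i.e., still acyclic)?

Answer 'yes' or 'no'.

Given toposort: [0, 2, 3, 1, 4]
Position of 2: index 1; position of 0: index 0
New edge 2->0: backward (u after v in old order)
Backward edge: old toposort is now invalid. Check if this creates a cycle.
Does 0 already reach 2? Reachable from 0: [0, 1, 3, 4]. NO -> still a DAG (reorder needed).
Still a DAG? yes

Answer: yes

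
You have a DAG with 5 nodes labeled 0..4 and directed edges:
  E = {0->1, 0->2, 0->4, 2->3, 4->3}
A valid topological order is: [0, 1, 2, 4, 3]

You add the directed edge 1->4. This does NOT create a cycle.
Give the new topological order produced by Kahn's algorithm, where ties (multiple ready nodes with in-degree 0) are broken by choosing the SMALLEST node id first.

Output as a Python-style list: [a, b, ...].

Old toposort: [0, 1, 2, 4, 3]
Added edge: 1->4
Position of 1 (1) < position of 4 (3). Old order still valid.
Run Kahn's algorithm (break ties by smallest node id):
  initial in-degrees: [0, 1, 1, 2, 2]
  ready (indeg=0): [0]
  pop 0: indeg[1]->0; indeg[2]->0; indeg[4]->1 | ready=[1, 2] | order so far=[0]
  pop 1: indeg[4]->0 | ready=[2, 4] | order so far=[0, 1]
  pop 2: indeg[3]->1 | ready=[4] | order so far=[0, 1, 2]
  pop 4: indeg[3]->0 | ready=[3] | order so far=[0, 1, 2, 4]
  pop 3: no out-edges | ready=[] | order so far=[0, 1, 2, 4, 3]
  Result: [0, 1, 2, 4, 3]

Answer: [0, 1, 2, 4, 3]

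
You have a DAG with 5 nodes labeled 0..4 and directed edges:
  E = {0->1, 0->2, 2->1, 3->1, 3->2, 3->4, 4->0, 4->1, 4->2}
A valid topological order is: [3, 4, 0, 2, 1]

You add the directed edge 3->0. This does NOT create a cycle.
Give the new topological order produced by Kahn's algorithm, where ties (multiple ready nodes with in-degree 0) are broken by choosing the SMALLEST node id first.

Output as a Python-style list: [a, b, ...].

Answer: [3, 4, 0, 2, 1]

Derivation:
Old toposort: [3, 4, 0, 2, 1]
Added edge: 3->0
Position of 3 (0) < position of 0 (2). Old order still valid.
Run Kahn's algorithm (break ties by smallest node id):
  initial in-degrees: [2, 4, 3, 0, 1]
  ready (indeg=0): [3]
  pop 3: indeg[0]->1; indeg[1]->3; indeg[2]->2; indeg[4]->0 | ready=[4] | order so far=[3]
  pop 4: indeg[0]->0; indeg[1]->2; indeg[2]->1 | ready=[0] | order so far=[3, 4]
  pop 0: indeg[1]->1; indeg[2]->0 | ready=[2] | order so far=[3, 4, 0]
  pop 2: indeg[1]->0 | ready=[1] | order so far=[3, 4, 0, 2]
  pop 1: no out-edges | ready=[] | order so far=[3, 4, 0, 2, 1]
  Result: [3, 4, 0, 2, 1]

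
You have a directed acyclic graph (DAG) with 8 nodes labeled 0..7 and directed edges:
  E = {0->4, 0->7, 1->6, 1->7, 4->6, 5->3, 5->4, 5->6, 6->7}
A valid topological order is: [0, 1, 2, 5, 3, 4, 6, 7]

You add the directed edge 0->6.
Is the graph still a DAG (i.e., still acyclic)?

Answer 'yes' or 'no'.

Given toposort: [0, 1, 2, 5, 3, 4, 6, 7]
Position of 0: index 0; position of 6: index 6
New edge 0->6: forward
Forward edge: respects the existing order. Still a DAG, same toposort still valid.
Still a DAG? yes

Answer: yes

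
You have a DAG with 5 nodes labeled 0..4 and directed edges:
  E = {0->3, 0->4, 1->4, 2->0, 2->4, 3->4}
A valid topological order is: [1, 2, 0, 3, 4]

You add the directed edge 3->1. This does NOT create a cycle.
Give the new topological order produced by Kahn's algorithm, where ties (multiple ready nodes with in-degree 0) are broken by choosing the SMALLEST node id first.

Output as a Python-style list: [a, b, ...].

Old toposort: [1, 2, 0, 3, 4]
Added edge: 3->1
Position of 3 (3) > position of 1 (0). Must reorder: 3 must now come before 1.
Run Kahn's algorithm (break ties by smallest node id):
  initial in-degrees: [1, 1, 0, 1, 4]
  ready (indeg=0): [2]
  pop 2: indeg[0]->0; indeg[4]->3 | ready=[0] | order so far=[2]
  pop 0: indeg[3]->0; indeg[4]->2 | ready=[3] | order so far=[2, 0]
  pop 3: indeg[1]->0; indeg[4]->1 | ready=[1] | order so far=[2, 0, 3]
  pop 1: indeg[4]->0 | ready=[4] | order so far=[2, 0, 3, 1]
  pop 4: no out-edges | ready=[] | order so far=[2, 0, 3, 1, 4]
  Result: [2, 0, 3, 1, 4]

Answer: [2, 0, 3, 1, 4]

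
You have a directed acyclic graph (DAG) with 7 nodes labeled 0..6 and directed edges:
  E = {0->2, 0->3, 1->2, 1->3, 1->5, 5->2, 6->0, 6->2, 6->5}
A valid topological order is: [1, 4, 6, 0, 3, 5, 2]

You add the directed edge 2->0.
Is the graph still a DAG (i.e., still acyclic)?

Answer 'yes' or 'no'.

Answer: no

Derivation:
Given toposort: [1, 4, 6, 0, 3, 5, 2]
Position of 2: index 6; position of 0: index 3
New edge 2->0: backward (u after v in old order)
Backward edge: old toposort is now invalid. Check if this creates a cycle.
Does 0 already reach 2? Reachable from 0: [0, 2, 3]. YES -> cycle!
Still a DAG? no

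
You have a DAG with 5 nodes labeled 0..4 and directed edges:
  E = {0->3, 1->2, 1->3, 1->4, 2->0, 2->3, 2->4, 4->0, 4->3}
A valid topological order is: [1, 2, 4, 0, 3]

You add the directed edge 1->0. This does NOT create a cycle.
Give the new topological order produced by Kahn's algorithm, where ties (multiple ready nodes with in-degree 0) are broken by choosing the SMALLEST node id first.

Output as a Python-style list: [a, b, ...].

Old toposort: [1, 2, 4, 0, 3]
Added edge: 1->0
Position of 1 (0) < position of 0 (3). Old order still valid.
Run Kahn's algorithm (break ties by smallest node id):
  initial in-degrees: [3, 0, 1, 4, 2]
  ready (indeg=0): [1]
  pop 1: indeg[0]->2; indeg[2]->0; indeg[3]->3; indeg[4]->1 | ready=[2] | order so far=[1]
  pop 2: indeg[0]->1; indeg[3]->2; indeg[4]->0 | ready=[4] | order so far=[1, 2]
  pop 4: indeg[0]->0; indeg[3]->1 | ready=[0] | order so far=[1, 2, 4]
  pop 0: indeg[3]->0 | ready=[3] | order so far=[1, 2, 4, 0]
  pop 3: no out-edges | ready=[] | order so far=[1, 2, 4, 0, 3]
  Result: [1, 2, 4, 0, 3]

Answer: [1, 2, 4, 0, 3]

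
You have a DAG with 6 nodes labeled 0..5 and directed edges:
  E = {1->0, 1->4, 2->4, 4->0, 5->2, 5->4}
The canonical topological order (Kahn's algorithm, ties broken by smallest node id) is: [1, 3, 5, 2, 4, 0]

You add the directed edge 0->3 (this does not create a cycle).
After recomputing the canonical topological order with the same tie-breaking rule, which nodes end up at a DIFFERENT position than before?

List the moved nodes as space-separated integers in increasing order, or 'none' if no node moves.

Old toposort: [1, 3, 5, 2, 4, 0]
Added edge 0->3
Recompute Kahn (smallest-id tiebreak):
  initial in-degrees: [2, 0, 1, 1, 3, 0]
  ready (indeg=0): [1, 5]
  pop 1: indeg[0]->1; indeg[4]->2 | ready=[5] | order so far=[1]
  pop 5: indeg[2]->0; indeg[4]->1 | ready=[2] | order so far=[1, 5]
  pop 2: indeg[4]->0 | ready=[4] | order so far=[1, 5, 2]
  pop 4: indeg[0]->0 | ready=[0] | order so far=[1, 5, 2, 4]
  pop 0: indeg[3]->0 | ready=[3] | order so far=[1, 5, 2, 4, 0]
  pop 3: no out-edges | ready=[] | order so far=[1, 5, 2, 4, 0, 3]
New canonical toposort: [1, 5, 2, 4, 0, 3]
Compare positions:
  Node 0: index 5 -> 4 (moved)
  Node 1: index 0 -> 0 (same)
  Node 2: index 3 -> 2 (moved)
  Node 3: index 1 -> 5 (moved)
  Node 4: index 4 -> 3 (moved)
  Node 5: index 2 -> 1 (moved)
Nodes that changed position: 0 2 3 4 5

Answer: 0 2 3 4 5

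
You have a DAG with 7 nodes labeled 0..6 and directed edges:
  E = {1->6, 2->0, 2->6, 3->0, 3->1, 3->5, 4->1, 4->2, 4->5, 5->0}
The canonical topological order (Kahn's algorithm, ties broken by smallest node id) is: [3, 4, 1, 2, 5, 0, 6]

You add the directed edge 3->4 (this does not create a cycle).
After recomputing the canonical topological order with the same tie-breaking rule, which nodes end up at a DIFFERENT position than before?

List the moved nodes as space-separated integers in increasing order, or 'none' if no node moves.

Old toposort: [3, 4, 1, 2, 5, 0, 6]
Added edge 3->4
Recompute Kahn (smallest-id tiebreak):
  initial in-degrees: [3, 2, 1, 0, 1, 2, 2]
  ready (indeg=0): [3]
  pop 3: indeg[0]->2; indeg[1]->1; indeg[4]->0; indeg[5]->1 | ready=[4] | order so far=[3]
  pop 4: indeg[1]->0; indeg[2]->0; indeg[5]->0 | ready=[1, 2, 5] | order so far=[3, 4]
  pop 1: indeg[6]->1 | ready=[2, 5] | order so far=[3, 4, 1]
  pop 2: indeg[0]->1; indeg[6]->0 | ready=[5, 6] | order so far=[3, 4, 1, 2]
  pop 5: indeg[0]->0 | ready=[0, 6] | order so far=[3, 4, 1, 2, 5]
  pop 0: no out-edges | ready=[6] | order so far=[3, 4, 1, 2, 5, 0]
  pop 6: no out-edges | ready=[] | order so far=[3, 4, 1, 2, 5, 0, 6]
New canonical toposort: [3, 4, 1, 2, 5, 0, 6]
Compare positions:
  Node 0: index 5 -> 5 (same)
  Node 1: index 2 -> 2 (same)
  Node 2: index 3 -> 3 (same)
  Node 3: index 0 -> 0 (same)
  Node 4: index 1 -> 1 (same)
  Node 5: index 4 -> 4 (same)
  Node 6: index 6 -> 6 (same)
Nodes that changed position: none

Answer: none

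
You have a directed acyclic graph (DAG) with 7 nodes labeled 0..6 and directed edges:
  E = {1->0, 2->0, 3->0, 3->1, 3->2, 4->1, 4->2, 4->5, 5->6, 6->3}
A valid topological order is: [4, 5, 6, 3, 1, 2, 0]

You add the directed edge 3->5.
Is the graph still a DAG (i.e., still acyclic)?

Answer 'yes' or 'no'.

Answer: no

Derivation:
Given toposort: [4, 5, 6, 3, 1, 2, 0]
Position of 3: index 3; position of 5: index 1
New edge 3->5: backward (u after v in old order)
Backward edge: old toposort is now invalid. Check if this creates a cycle.
Does 5 already reach 3? Reachable from 5: [0, 1, 2, 3, 5, 6]. YES -> cycle!
Still a DAG? no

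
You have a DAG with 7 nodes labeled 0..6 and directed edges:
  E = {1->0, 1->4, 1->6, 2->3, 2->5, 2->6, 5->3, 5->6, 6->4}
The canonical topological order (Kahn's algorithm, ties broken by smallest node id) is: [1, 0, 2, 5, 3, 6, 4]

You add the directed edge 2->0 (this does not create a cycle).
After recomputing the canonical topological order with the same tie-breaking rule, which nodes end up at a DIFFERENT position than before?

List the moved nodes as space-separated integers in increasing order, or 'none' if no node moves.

Old toposort: [1, 0, 2, 5, 3, 6, 4]
Added edge 2->0
Recompute Kahn (smallest-id tiebreak):
  initial in-degrees: [2, 0, 0, 2, 2, 1, 3]
  ready (indeg=0): [1, 2]
  pop 1: indeg[0]->1; indeg[4]->1; indeg[6]->2 | ready=[2] | order so far=[1]
  pop 2: indeg[0]->0; indeg[3]->1; indeg[5]->0; indeg[6]->1 | ready=[0, 5] | order so far=[1, 2]
  pop 0: no out-edges | ready=[5] | order so far=[1, 2, 0]
  pop 5: indeg[3]->0; indeg[6]->0 | ready=[3, 6] | order so far=[1, 2, 0, 5]
  pop 3: no out-edges | ready=[6] | order so far=[1, 2, 0, 5, 3]
  pop 6: indeg[4]->0 | ready=[4] | order so far=[1, 2, 0, 5, 3, 6]
  pop 4: no out-edges | ready=[] | order so far=[1, 2, 0, 5, 3, 6, 4]
New canonical toposort: [1, 2, 0, 5, 3, 6, 4]
Compare positions:
  Node 0: index 1 -> 2 (moved)
  Node 1: index 0 -> 0 (same)
  Node 2: index 2 -> 1 (moved)
  Node 3: index 4 -> 4 (same)
  Node 4: index 6 -> 6 (same)
  Node 5: index 3 -> 3 (same)
  Node 6: index 5 -> 5 (same)
Nodes that changed position: 0 2

Answer: 0 2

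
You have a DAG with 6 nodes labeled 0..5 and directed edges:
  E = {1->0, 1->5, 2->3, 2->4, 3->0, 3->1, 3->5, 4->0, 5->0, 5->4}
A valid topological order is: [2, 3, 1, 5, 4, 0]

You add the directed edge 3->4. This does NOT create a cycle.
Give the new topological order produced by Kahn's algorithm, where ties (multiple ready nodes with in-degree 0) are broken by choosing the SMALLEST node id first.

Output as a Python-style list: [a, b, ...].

Answer: [2, 3, 1, 5, 4, 0]

Derivation:
Old toposort: [2, 3, 1, 5, 4, 0]
Added edge: 3->4
Position of 3 (1) < position of 4 (4). Old order still valid.
Run Kahn's algorithm (break ties by smallest node id):
  initial in-degrees: [4, 1, 0, 1, 3, 2]
  ready (indeg=0): [2]
  pop 2: indeg[3]->0; indeg[4]->2 | ready=[3] | order so far=[2]
  pop 3: indeg[0]->3; indeg[1]->0; indeg[4]->1; indeg[5]->1 | ready=[1] | order so far=[2, 3]
  pop 1: indeg[0]->2; indeg[5]->0 | ready=[5] | order so far=[2, 3, 1]
  pop 5: indeg[0]->1; indeg[4]->0 | ready=[4] | order so far=[2, 3, 1, 5]
  pop 4: indeg[0]->0 | ready=[0] | order so far=[2, 3, 1, 5, 4]
  pop 0: no out-edges | ready=[] | order so far=[2, 3, 1, 5, 4, 0]
  Result: [2, 3, 1, 5, 4, 0]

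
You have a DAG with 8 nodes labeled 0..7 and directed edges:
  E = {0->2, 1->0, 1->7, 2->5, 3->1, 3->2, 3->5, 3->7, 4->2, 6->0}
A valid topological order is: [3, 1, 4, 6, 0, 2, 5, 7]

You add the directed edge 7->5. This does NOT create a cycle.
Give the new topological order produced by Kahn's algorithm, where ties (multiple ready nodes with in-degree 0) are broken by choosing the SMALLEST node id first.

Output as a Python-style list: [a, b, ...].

Old toposort: [3, 1, 4, 6, 0, 2, 5, 7]
Added edge: 7->5
Position of 7 (7) > position of 5 (6). Must reorder: 7 must now come before 5.
Run Kahn's algorithm (break ties by smallest node id):
  initial in-degrees: [2, 1, 3, 0, 0, 3, 0, 2]
  ready (indeg=0): [3, 4, 6]
  pop 3: indeg[1]->0; indeg[2]->2; indeg[5]->2; indeg[7]->1 | ready=[1, 4, 6] | order so far=[3]
  pop 1: indeg[0]->1; indeg[7]->0 | ready=[4, 6, 7] | order so far=[3, 1]
  pop 4: indeg[2]->1 | ready=[6, 7] | order so far=[3, 1, 4]
  pop 6: indeg[0]->0 | ready=[0, 7] | order so far=[3, 1, 4, 6]
  pop 0: indeg[2]->0 | ready=[2, 7] | order so far=[3, 1, 4, 6, 0]
  pop 2: indeg[5]->1 | ready=[7] | order so far=[3, 1, 4, 6, 0, 2]
  pop 7: indeg[5]->0 | ready=[5] | order so far=[3, 1, 4, 6, 0, 2, 7]
  pop 5: no out-edges | ready=[] | order so far=[3, 1, 4, 6, 0, 2, 7, 5]
  Result: [3, 1, 4, 6, 0, 2, 7, 5]

Answer: [3, 1, 4, 6, 0, 2, 7, 5]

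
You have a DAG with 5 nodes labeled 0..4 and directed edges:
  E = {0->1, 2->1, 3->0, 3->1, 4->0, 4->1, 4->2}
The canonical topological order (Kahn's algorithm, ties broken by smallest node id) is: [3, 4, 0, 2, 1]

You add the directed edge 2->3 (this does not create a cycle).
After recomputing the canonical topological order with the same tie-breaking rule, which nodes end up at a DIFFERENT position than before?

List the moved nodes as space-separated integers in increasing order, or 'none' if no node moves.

Old toposort: [3, 4, 0, 2, 1]
Added edge 2->3
Recompute Kahn (smallest-id tiebreak):
  initial in-degrees: [2, 4, 1, 1, 0]
  ready (indeg=0): [4]
  pop 4: indeg[0]->1; indeg[1]->3; indeg[2]->0 | ready=[2] | order so far=[4]
  pop 2: indeg[1]->2; indeg[3]->0 | ready=[3] | order so far=[4, 2]
  pop 3: indeg[0]->0; indeg[1]->1 | ready=[0] | order so far=[4, 2, 3]
  pop 0: indeg[1]->0 | ready=[1] | order so far=[4, 2, 3, 0]
  pop 1: no out-edges | ready=[] | order so far=[4, 2, 3, 0, 1]
New canonical toposort: [4, 2, 3, 0, 1]
Compare positions:
  Node 0: index 2 -> 3 (moved)
  Node 1: index 4 -> 4 (same)
  Node 2: index 3 -> 1 (moved)
  Node 3: index 0 -> 2 (moved)
  Node 4: index 1 -> 0 (moved)
Nodes that changed position: 0 2 3 4

Answer: 0 2 3 4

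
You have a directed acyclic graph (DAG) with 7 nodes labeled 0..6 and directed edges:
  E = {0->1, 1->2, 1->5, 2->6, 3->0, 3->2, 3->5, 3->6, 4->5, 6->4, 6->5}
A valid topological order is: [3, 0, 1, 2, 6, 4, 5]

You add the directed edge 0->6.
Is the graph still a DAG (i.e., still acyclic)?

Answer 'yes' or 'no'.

Answer: yes

Derivation:
Given toposort: [3, 0, 1, 2, 6, 4, 5]
Position of 0: index 1; position of 6: index 4
New edge 0->6: forward
Forward edge: respects the existing order. Still a DAG, same toposort still valid.
Still a DAG? yes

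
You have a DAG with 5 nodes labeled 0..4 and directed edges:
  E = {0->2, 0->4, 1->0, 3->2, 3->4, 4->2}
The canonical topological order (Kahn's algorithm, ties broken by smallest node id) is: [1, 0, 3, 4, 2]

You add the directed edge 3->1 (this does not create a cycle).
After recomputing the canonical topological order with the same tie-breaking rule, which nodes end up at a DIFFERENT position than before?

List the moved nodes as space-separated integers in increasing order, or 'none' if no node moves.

Answer: 0 1 3

Derivation:
Old toposort: [1, 0, 3, 4, 2]
Added edge 3->1
Recompute Kahn (smallest-id tiebreak):
  initial in-degrees: [1, 1, 3, 0, 2]
  ready (indeg=0): [3]
  pop 3: indeg[1]->0; indeg[2]->2; indeg[4]->1 | ready=[1] | order so far=[3]
  pop 1: indeg[0]->0 | ready=[0] | order so far=[3, 1]
  pop 0: indeg[2]->1; indeg[4]->0 | ready=[4] | order so far=[3, 1, 0]
  pop 4: indeg[2]->0 | ready=[2] | order so far=[3, 1, 0, 4]
  pop 2: no out-edges | ready=[] | order so far=[3, 1, 0, 4, 2]
New canonical toposort: [3, 1, 0, 4, 2]
Compare positions:
  Node 0: index 1 -> 2 (moved)
  Node 1: index 0 -> 1 (moved)
  Node 2: index 4 -> 4 (same)
  Node 3: index 2 -> 0 (moved)
  Node 4: index 3 -> 3 (same)
Nodes that changed position: 0 1 3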